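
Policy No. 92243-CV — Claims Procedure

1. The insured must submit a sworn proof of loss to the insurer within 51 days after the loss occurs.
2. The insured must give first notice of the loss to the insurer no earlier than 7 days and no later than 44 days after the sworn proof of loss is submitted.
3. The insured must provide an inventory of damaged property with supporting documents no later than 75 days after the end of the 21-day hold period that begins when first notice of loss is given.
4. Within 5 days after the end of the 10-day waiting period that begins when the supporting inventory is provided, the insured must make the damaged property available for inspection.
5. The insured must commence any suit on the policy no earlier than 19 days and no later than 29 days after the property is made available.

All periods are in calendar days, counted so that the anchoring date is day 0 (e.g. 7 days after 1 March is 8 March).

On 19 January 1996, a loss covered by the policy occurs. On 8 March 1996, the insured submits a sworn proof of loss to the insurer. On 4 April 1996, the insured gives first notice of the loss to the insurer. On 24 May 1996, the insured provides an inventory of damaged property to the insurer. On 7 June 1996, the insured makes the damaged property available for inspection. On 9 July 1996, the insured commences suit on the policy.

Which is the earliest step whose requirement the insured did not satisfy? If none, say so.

Step 5

(1) due by 19 January 1996 + 51 days = 10 March 1996; done 8 March 1996 — timely.
(2) the permitted window runs from 8 March 1996 + 7 = 15 March 1996 to 8 March 1996 + 44 = 21 April 1996; 4 April 1996 falls inside that range.
(3) due by 25 April 1996 + 75 days = 9 July 1996; completed 24 May 1996, before the deadline.
(4) due by 3 June 1996 + 5 days = 8 June 1996; 7 June 1996 is within that limit.
(5) the permitted window runs from 7 June 1996 + 19 = 26 June 1996 to 7 June 1996 + 29 = 6 July 1996; done 9 July 1996 — 3 days after the window closed.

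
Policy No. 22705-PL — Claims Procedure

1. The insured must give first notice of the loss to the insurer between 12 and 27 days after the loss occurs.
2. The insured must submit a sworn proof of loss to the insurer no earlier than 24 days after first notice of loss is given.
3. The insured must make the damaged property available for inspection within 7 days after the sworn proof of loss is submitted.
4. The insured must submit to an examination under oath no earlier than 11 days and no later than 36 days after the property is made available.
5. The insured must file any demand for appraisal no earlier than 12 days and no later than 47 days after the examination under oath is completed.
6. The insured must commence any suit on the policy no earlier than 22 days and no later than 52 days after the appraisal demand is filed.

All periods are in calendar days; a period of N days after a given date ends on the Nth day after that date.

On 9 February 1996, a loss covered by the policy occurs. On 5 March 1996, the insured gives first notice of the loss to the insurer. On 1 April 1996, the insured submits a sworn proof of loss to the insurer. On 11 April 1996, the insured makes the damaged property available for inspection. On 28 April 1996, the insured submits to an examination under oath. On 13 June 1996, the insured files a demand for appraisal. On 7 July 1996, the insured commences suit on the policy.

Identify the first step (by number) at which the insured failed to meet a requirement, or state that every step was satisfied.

(1) the permitted window runs from 9 February 1996 + 12 = 21 February 1996 to 9 February 1996 + 27 = 7 March 1996; done 5 March 1996, which is between those dates.
(2) permitted from 5 March 1996 + 24 days = 29 March 1996 onward; done 1 April 1996 — permitted.
(3) due by 1 April 1996 + 7 days = 8 April 1996; done 11 April 1996 — 3 days late.

Step 3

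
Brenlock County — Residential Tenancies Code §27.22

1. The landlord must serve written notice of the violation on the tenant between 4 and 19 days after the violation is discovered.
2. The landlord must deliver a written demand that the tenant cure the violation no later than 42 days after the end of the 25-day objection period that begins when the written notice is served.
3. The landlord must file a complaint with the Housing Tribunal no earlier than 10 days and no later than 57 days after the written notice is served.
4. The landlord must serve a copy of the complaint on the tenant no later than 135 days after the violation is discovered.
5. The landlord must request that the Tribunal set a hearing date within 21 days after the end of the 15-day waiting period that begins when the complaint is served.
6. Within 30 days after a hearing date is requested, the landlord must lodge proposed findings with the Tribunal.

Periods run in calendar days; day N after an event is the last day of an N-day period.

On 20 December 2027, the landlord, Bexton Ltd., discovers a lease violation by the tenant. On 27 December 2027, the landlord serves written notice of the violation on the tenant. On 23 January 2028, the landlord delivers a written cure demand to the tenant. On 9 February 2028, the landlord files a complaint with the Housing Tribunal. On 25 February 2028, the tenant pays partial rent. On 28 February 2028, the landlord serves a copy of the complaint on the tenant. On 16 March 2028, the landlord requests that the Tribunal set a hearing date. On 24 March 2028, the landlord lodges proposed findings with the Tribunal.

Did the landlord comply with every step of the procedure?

(1) the permitted window runs from 20 December 2027 + 4 = 24 December 2027 to 20 December 2027 + 19 = 8 January 2028; done 27 December 2027, which is between those dates.
(2) due by 21 January 2028 + 42 days = 3 March 2028; completed 23 January 2028, before the deadline.
(3) the permitted window runs from 27 December 2027 + 10 = 6 January 2028 to 27 December 2027 + 57 = 22 February 2028; 9 February 2028 falls inside that range.
(4) due by 20 December 2027 + 135 days = 3 May 2028; completed 28 February 2028, before the deadline.
(5) due by 14 March 2028 + 21 days = 4 April 2028; 16 March 2028 is within that limit.
(6) due by 16 March 2028 + 30 days = 15 April 2028; 24 March 2028 is within that limit.

Yes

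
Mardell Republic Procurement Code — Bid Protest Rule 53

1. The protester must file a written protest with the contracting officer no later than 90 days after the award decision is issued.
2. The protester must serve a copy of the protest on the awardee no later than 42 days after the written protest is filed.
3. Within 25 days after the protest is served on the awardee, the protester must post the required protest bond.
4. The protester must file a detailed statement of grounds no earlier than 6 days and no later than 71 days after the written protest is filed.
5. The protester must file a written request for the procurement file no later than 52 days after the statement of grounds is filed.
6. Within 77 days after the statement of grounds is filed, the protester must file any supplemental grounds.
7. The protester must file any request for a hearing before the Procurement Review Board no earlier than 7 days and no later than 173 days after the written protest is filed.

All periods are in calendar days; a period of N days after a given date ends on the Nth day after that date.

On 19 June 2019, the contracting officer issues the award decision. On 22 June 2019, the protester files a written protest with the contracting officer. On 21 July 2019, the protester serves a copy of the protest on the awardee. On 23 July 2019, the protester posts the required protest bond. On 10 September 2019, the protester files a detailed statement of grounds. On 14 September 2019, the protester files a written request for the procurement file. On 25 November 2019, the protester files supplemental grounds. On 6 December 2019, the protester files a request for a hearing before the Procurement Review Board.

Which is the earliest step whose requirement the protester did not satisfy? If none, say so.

Step 1 — counting 90 days from 19 June 2019 (when the award decision is issued) gives a deadline of 17 September 2019; done 22 June 2019 — timely.
Step 2 — counting 42 days from 22 June 2019 (when the written protest is filed) gives a deadline of 3 August 2019; completed 21 July 2019, before the deadline.
Step 3 — counting 25 days from 21 July 2019 (when the protest is served on the awardee) gives a deadline of 15 August 2019; 23 July 2019 is within that limit.
Step 4 — 6 and 71 days from 22 June 2019 (when the written protest is filed) are 28 June 2019 and 1 September 2019 respectively; 10 September 2019 is 9 days past the end of the window.
That is the first point of non-compliance.

Step 4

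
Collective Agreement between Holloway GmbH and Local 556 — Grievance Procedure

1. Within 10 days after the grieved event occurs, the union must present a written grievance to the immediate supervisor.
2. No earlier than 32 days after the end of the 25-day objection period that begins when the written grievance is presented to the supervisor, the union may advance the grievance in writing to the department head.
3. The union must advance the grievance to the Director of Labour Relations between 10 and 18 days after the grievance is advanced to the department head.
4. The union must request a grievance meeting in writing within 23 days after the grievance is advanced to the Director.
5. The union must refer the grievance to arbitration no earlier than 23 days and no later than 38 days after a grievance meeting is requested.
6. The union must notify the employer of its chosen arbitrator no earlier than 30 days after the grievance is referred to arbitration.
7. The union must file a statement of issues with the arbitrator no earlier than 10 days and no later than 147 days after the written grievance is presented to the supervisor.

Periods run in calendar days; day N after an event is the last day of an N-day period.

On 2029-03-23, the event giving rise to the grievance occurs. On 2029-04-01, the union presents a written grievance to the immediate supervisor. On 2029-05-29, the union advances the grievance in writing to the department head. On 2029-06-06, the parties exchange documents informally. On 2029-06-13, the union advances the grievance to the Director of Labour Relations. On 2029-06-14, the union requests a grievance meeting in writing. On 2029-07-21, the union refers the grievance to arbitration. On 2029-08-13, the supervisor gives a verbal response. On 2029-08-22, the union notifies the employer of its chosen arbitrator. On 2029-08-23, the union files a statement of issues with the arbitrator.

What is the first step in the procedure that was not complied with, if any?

None — every step was satisfied

Step 1: 10 days after 2029-03-23 (when the grieved event occurs) is 2029-04-02; completed 2029-04-01, before the deadline.
Step 2: the earliest permitted date is 32 days after 2029-04-26 (end of the 25-day objection period, which began when the written grievance is presented to the supervisor on 2029-04-01), i.e. 2029-05-28; 2029-05-29 is on or after that date.
Step 3: the window is 10–18 days after 2029-05-29 (when the grievance is advanced to the department head), so 2029-06-08 through 2029-06-16; done 2029-06-13, which is between those dates.
Step 4: 23 days after 2029-06-13 (when the grievance is advanced to the Director) is 2029-07-06; completed 2029-06-14, before the deadline.
Step 5: the window is 23–38 days after 2029-06-14 (when a grievance meeting is requested), so 2029-07-07 through 2029-07-22; 2029-07-21 falls inside that range.
Step 6: the earliest permitted date is 30 days after 2029-07-21 (when the grievance is referred to arbitration), i.e. 2029-08-20; 2029-08-22 is on or after that date.
Step 7: the window is 10–147 days after 2029-04-01 (when the written grievance is presented to the supervisor), so 2029-04-11 through 2029-08-26; 2029-08-23 falls inside that range.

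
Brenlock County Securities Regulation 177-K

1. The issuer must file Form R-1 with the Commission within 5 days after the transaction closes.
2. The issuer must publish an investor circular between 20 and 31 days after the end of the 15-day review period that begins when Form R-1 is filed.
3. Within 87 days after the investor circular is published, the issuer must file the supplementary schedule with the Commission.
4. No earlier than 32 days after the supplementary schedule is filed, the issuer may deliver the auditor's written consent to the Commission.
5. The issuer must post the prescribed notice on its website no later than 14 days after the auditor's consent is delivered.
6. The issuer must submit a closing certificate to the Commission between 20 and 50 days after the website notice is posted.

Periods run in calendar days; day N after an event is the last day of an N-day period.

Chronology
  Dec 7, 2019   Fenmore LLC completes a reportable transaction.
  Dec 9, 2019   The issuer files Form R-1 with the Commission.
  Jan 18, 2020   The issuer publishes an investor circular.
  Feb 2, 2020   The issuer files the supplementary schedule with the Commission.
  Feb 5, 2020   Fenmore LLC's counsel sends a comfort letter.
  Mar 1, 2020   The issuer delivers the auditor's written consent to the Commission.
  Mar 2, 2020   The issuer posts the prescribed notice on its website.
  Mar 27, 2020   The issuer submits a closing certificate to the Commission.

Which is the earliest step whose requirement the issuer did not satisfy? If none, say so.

Step 4

(1) due by Dec 7, 2019 + 5 days = Dec 12, 2019; Dec 9, 2019 is within that limit.
(2) the permitted window runs from Dec 24, 2019 + 20 = Jan 13, 2020 to Dec 24, 2019 + 31 = Jan 24, 2020; Jan 18, 2020 falls inside that range.
(3) due by Jan 18, 2020 + 87 days = Apr 14, 2020; done Feb 2, 2020 — timely.
(4) permitted from Feb 2, 2020 + 32 days = Mar 5, 2020 onward; done Mar 1, 2020 — 4 days too early.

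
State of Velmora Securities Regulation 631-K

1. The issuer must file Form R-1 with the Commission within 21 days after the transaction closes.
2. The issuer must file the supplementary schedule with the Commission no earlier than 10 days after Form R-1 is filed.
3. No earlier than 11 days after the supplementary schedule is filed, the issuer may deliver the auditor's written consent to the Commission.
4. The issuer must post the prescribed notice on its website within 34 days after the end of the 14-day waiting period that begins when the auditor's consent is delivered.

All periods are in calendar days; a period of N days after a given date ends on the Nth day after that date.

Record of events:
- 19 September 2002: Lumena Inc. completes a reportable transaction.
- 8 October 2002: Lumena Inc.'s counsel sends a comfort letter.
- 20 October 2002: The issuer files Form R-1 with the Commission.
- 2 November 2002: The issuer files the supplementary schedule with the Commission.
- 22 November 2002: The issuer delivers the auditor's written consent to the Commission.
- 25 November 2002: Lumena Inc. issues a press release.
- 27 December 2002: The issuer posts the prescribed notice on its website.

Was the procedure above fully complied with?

(1) due by 19 September 2002 + 21 days = 10 October 2002; 20 October 2002 misses that deadline by 10 days.
No need to go further; step 1 was not satisfied.

No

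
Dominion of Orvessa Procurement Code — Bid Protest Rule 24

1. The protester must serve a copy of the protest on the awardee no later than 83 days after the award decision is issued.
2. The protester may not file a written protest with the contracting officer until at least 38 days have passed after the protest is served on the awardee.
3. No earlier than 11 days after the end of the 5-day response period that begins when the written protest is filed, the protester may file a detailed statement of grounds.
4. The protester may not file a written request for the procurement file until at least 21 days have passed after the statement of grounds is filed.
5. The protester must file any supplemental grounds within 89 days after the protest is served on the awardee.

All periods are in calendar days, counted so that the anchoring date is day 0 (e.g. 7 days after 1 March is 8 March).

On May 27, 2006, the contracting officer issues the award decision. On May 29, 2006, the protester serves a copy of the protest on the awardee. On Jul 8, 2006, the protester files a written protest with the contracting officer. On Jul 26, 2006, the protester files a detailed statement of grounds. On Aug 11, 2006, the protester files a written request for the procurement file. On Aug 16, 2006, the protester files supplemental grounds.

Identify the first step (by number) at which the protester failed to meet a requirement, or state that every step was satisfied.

Step 4

Step 1 — counting 83 days from May 27, 2006 (when the award decision is issued) gives a deadline of Aug 18, 2006; done May 29, 2006 — timely.
Step 2 — must wait 38 days from May 29, 2006 (when the protest is served on the awardee), so not before Jul 6, 2006; Jul 8, 2006 is on or after that date.
Step 3 — must wait 11 days from Jul 13, 2006 (end of the 5-day response period, which began when the written protest is filed on Jul 8, 2006), so not before Jul 24, 2006; Jul 26, 2006 is on or after that date.
Step 4 — must wait 21 days from Jul 26, 2006 (when the statement of grounds is filed), so not before Aug 16, 2006; acted on Aug 11, 2006, 5 days prematurely.
The procedure was therefore not followed at step 4.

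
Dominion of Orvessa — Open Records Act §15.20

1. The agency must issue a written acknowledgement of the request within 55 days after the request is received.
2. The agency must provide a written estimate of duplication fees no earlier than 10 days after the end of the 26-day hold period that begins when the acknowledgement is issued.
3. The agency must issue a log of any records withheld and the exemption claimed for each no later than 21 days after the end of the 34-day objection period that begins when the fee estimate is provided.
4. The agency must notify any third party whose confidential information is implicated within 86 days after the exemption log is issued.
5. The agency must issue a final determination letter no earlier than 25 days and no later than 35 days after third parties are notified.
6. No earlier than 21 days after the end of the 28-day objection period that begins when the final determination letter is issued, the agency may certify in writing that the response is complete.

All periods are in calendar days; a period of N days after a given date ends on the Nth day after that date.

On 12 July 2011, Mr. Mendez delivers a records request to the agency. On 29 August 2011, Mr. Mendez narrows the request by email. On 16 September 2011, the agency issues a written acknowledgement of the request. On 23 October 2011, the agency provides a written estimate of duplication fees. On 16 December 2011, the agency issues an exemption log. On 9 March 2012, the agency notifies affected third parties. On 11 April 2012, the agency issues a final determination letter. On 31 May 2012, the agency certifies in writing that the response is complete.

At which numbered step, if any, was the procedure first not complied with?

Step 1 — counting 55 days from 12 July 2011 (when the request is received) gives a deadline of 5 September 2011; done 16 September 2011 — 11 days late.

Step 1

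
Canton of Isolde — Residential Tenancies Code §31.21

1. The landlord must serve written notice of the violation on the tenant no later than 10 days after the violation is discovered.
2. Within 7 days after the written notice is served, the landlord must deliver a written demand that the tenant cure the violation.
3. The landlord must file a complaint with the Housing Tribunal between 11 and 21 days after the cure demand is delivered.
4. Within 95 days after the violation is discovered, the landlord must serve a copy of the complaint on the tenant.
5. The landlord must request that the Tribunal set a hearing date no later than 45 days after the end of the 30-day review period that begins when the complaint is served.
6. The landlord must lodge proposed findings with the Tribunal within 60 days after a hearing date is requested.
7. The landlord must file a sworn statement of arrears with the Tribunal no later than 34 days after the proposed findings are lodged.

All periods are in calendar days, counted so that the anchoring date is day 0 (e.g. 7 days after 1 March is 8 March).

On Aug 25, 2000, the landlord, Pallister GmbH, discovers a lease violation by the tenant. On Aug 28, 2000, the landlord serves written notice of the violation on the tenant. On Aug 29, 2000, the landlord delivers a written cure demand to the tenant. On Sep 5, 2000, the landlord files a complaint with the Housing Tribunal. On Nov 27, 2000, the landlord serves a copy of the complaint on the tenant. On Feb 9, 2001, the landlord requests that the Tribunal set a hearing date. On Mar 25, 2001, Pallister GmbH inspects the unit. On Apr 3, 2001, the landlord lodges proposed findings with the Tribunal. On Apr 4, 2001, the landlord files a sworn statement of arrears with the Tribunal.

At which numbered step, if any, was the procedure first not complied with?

Step 1: 10 days after Aug 25, 2000 (when the violation is discovered) is Sep 4, 2000; completed Aug 28, 2000, before the deadline.
Step 2: 7 days after Aug 28, 2000 (when the written notice is served) is Sep 4, 2000; Aug 29, 2000 is within that limit.
Step 3: the window is 11–21 days after Aug 29, 2000 (when the cure demand is delivered), so Sep 9, 2000 through Sep 19, 2000; done Sep 5, 2000 — 4 days before the window opened.

Step 3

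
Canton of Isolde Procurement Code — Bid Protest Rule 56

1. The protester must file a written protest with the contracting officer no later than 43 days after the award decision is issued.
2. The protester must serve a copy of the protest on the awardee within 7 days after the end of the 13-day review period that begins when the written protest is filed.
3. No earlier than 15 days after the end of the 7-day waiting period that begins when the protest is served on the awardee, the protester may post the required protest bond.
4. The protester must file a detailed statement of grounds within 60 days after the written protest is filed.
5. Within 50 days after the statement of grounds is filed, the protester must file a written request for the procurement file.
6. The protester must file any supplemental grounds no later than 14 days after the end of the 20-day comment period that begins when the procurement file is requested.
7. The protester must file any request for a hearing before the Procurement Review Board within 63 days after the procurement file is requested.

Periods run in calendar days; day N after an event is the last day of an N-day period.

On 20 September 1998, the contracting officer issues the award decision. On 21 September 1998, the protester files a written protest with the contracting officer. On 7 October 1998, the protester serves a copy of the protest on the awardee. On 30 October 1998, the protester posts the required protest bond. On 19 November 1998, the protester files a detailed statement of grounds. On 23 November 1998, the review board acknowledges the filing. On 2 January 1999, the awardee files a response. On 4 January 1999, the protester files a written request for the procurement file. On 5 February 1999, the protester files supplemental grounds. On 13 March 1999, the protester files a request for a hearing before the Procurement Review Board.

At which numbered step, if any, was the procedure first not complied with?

Step 7

Step 1 — counting 43 days from 20 September 1998 (when the award decision is issued) gives a deadline of 2 November 1998; completed 21 September 1998, before the deadline.
Step 2 — counting 7 days from 4 October 1998 (end of the 13-day review period, which began when the written protest is filed on 21 September 1998) gives a deadline of 11 October 1998; done 7 October 1998 — timely.
Step 3 — must wait 15 days from 14 October 1998 (end of the 7-day waiting period, which began when the protest is served on the awardee on 7 October 1998), so not before 29 October 1998; 30 October 1998 is on or after that date.
Step 4 — counting 60 days from 21 September 1998 (when the written protest is filed) gives a deadline of 20 November 1998; completed 19 November 1998, before the deadline.
Step 5 — counting 50 days from 19 November 1998 (when the statement of grounds is filed) gives a deadline of 8 January 1999; done 4 January 1999 — timely.
Step 6 — counting 14 days from 24 January 1999 (end of the 20-day comment period, which began when the procurement file is requested on 4 January 1999) gives a deadline of 7 February 1999; completed 5 February 1999, before the deadline.
Step 7 — counting 63 days from 4 January 1999 (when the procurement file is requested) gives a deadline of 8 March 1999; 13 March 1999 misses that deadline by 5 days.
The analysis stops there.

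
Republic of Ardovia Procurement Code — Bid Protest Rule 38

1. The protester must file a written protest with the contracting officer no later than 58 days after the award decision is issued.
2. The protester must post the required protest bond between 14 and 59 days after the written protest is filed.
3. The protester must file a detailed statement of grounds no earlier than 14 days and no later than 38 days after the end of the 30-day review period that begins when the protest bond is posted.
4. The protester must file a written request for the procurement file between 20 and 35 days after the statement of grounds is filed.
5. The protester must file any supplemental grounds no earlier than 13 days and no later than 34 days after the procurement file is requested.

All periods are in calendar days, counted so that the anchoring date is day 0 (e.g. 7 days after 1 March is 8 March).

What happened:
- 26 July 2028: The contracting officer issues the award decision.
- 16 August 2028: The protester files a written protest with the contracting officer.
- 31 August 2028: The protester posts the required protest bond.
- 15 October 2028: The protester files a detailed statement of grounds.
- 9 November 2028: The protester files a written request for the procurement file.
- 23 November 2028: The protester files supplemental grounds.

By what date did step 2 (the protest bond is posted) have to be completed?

Step 2 runs from 16 August 2028, when the written protest is filed. The window is 14–59 days after 16 August 2028; it closes on 14 October 2028.

14 October 2028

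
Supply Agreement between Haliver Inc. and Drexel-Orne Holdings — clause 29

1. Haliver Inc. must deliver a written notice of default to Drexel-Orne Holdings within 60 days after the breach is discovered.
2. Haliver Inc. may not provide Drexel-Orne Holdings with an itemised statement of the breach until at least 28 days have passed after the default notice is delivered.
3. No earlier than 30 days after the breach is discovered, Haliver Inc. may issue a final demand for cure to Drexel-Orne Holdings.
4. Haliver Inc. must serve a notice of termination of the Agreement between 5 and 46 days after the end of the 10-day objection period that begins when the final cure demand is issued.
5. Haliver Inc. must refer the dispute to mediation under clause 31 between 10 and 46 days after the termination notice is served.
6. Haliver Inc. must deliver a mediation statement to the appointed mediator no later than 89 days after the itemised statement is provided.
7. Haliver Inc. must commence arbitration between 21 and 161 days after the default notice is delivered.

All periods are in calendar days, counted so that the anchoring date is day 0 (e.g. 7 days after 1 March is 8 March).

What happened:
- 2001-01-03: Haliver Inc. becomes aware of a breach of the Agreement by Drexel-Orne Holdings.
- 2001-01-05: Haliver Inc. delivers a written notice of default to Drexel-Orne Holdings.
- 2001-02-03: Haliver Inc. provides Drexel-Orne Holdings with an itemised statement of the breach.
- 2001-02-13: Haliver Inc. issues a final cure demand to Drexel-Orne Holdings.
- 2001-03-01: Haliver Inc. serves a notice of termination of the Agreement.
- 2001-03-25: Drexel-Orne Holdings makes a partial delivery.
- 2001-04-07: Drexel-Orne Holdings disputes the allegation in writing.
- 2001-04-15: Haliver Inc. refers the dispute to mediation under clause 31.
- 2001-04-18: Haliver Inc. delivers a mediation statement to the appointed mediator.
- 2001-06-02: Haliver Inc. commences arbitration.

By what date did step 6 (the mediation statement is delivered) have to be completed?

Step 6 runs from 2001-02-03, when the itemised statement is provided. 89 days after 2001-02-03 is 2001-05-03.

2001-05-03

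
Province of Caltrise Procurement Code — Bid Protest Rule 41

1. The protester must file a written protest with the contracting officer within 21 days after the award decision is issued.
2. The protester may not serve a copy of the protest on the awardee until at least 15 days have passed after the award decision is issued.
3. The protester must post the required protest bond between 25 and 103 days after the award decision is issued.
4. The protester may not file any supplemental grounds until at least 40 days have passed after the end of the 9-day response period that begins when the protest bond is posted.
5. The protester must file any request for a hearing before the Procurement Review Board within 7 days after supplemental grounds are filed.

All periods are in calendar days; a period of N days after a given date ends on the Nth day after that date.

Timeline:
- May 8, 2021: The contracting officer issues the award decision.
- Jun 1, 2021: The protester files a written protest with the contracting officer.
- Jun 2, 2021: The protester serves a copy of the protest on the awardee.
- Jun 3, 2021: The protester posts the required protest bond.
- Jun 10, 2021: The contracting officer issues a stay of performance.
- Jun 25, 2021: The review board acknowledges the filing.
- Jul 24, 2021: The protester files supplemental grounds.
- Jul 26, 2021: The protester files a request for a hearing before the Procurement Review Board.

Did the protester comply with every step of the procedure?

Step 1: 21 days after May 8, 2021 (when the award decision is issued) is May 29, 2021; not done until Jun 1, 2021, 3 days after the deadline.

No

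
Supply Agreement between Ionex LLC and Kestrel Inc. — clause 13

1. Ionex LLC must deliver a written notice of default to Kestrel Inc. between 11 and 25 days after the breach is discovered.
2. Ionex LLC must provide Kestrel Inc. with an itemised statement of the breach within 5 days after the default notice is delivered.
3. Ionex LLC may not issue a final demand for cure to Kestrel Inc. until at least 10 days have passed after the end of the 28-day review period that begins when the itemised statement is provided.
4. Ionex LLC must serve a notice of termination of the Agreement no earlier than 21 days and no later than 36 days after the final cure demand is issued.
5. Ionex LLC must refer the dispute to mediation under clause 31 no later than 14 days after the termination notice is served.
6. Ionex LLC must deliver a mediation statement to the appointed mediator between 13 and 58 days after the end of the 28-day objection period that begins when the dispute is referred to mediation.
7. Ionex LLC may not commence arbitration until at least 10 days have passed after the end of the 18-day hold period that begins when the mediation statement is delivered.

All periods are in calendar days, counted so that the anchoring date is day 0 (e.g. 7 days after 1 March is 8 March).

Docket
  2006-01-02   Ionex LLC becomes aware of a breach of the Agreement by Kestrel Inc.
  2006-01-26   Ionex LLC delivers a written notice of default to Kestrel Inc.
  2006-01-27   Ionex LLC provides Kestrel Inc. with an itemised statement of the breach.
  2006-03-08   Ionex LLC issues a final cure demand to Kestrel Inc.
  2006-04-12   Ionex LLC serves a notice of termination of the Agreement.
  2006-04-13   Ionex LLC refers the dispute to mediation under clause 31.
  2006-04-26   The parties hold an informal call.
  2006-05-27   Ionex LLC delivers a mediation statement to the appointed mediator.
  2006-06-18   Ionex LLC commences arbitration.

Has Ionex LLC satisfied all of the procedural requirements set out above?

No

Step 1: the window is 11–25 days after 2006-01-02 (when the breach is discovered), so 2006-01-13 through 2006-01-27; done 2006-01-26 — within the window.
Step 2: 5 days after 2006-01-26 (when the default notice is delivered) is 2006-01-31; completed 2006-01-27, before the deadline.
Step 3: the earliest permitted date is 10 days after 2006-02-24 (end of the 28-day review period, which began when the itemised statement is provided on 2006-01-27), i.e. 2006-03-06; done 2006-03-08, after the minimum wait.
Step 4: the window is 21–36 days after 2006-03-08 (when the final cure demand is issued), so 2006-03-29 through 2006-04-13; 2006-04-12 falls inside that range.
Step 5: 14 days after 2006-04-12 (when the termination notice is served) is 2006-04-26; completed 2006-04-13, before the deadline.
Step 6: the window is 13–58 days after 2006-05-11 (end of the 28-day objection period, which began when the dispute is referred to mediation on 2006-04-13), so 2006-05-24 through 2006-07-08; done 2006-05-27, which is between those dates.
Step 7: the earliest permitted date is 10 days after 2006-06-14 (end of the 18-day hold period, which began when the mediation statement is delivered on 2006-05-27), i.e. 2006-06-24; 2006-06-18 is 6 days before the earliest permitted date.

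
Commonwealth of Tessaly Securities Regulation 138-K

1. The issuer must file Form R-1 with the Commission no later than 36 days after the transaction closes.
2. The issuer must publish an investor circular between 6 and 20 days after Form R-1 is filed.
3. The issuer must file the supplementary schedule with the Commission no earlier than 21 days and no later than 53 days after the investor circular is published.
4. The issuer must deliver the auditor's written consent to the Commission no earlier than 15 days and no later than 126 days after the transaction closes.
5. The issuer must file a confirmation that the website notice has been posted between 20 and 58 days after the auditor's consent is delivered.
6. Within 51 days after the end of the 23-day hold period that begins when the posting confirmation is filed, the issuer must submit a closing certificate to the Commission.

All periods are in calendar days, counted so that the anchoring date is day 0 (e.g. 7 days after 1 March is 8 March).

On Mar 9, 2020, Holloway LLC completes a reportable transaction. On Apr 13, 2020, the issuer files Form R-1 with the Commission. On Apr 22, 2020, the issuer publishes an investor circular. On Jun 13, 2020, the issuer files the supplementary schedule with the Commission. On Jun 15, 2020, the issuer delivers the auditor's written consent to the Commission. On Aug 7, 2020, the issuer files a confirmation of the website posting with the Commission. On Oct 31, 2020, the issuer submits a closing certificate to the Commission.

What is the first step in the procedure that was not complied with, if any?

Step 6

(1) due by Mar 9, 2020 + 36 days = Apr 14, 2020; Apr 13, 2020 is within that limit.
(2) the permitted window runs from Apr 13, 2020 + 6 = Apr 19, 2020 to Apr 13, 2020 + 20 = May 3, 2020; done Apr 22, 2020, which is between those dates.
(3) the permitted window runs from Apr 22, 2020 + 21 = May 13, 2020 to Apr 22, 2020 + 53 = Jun 14, 2020; Jun 13, 2020 falls inside that range.
(4) the permitted window runs from Mar 9, 2020 + 15 = Mar 24, 2020 to Mar 9, 2020 + 126 = Jul 13, 2020; Jun 15, 2020 falls inside that range.
(5) the permitted window runs from Jun 15, 2020 + 20 = Jul 5, 2020 to Jun 15, 2020 + 58 = Aug 12, 2020; done Aug 7, 2020 — within the window.
(6) due by Aug 30, 2020 + 51 days = Oct 20, 2020; done Oct 31, 2020 — 11 days late.
The analysis stops there.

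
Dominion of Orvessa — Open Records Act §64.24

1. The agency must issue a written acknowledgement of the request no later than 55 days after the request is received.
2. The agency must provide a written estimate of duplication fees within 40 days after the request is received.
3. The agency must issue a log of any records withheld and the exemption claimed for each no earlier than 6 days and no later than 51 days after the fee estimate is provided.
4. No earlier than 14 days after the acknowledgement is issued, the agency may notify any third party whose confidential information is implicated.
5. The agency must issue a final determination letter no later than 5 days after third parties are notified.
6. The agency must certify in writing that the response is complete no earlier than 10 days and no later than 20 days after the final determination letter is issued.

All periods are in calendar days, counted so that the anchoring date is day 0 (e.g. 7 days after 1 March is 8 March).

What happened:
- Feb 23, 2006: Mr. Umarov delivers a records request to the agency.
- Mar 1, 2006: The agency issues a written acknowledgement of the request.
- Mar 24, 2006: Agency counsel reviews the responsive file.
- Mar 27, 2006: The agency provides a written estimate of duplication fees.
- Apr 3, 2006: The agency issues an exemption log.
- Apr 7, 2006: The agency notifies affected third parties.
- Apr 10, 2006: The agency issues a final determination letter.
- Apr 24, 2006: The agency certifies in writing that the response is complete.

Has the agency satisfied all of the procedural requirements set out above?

Yes

Step 1: 55 days after Feb 23, 2006 (when the request is received) is Apr 19, 2006; Mar 1, 2006 is within that limit.
Step 2: 40 days after Feb 23, 2006 (when the request is received) is Apr 4, 2006; Mar 27, 2006 is within that limit.
Step 3: the window is 6–51 days after Mar 27, 2006 (when the fee estimate is provided), so Apr 2, 2006 through May 17, 2006; done Apr 3, 2006, which is between those dates.
Step 4: the earliest permitted date is 14 days after Mar 1, 2006 (when the acknowledgement is issued), i.e. Mar 15, 2006; done Apr 7, 2006 — permitted.
Step 5: 5 days after Apr 7, 2006 (when third parties are notified) is Apr 12, 2006; completed Apr 10, 2006, before the deadline.
Step 6: the window is 10–20 days after Apr 10, 2006 (when the final determination letter is issued), so Apr 20, 2006 through Apr 30, 2006; done Apr 24, 2006, which is between those dates.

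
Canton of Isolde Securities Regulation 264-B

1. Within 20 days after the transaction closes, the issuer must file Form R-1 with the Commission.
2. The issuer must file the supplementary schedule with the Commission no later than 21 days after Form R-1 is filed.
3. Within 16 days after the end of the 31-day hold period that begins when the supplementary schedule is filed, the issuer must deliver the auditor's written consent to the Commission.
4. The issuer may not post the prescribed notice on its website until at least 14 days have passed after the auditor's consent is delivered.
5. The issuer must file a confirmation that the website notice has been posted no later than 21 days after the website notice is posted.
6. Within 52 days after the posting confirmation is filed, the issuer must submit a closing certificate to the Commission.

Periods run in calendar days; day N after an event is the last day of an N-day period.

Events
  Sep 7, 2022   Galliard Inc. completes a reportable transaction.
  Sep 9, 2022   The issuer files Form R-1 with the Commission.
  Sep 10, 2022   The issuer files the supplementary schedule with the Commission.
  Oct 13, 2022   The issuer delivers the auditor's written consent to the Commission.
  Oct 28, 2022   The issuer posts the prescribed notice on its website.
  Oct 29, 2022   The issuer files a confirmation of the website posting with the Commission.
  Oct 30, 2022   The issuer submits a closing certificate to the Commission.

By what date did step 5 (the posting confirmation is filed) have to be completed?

Step 5 runs from Oct 28, 2022, when the website notice is posted. 21 days after Oct 28, 2022 is Nov 18, 2022.

Nov 18, 2022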